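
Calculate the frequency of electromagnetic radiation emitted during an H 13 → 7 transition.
4.7673e+13 Hz

First, find the transition energy:
E_13 = -13.6057 / 13² = -0.08050710 eV
E_7 = -13.6057 / 7² = -0.27766735 eV
|ΔE| = |E_7 - E_13| = 0.19716025 eV

Convert to Joules: E = 0.19716025 eV × (1.602177 × 10⁻¹⁹ J/eV) = 3.158856e-20 J

Using E = hf:
f = E/h = 3.158856e-20 J / (6.62607 × 10⁻³⁴ J·s)
f = 4.7673e+13 Hz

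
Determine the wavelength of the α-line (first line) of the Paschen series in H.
1874.603 nm

The longest wavelength corresponds to the smallest energy transition in the series.
The Paschen series has all transitions ending at n_f = 3.

For H, the first line (α-line) is the jump from n = 4 to n = 3:
E_4 = -13.6057 / 4² = -0.850356250 eV
E_3 = -13.6057 / 3² = -1.511744444 eV
ΔE = E_4 - E_3 = 0.661388194 eV

λ = hc/E = 1239.84 eV·nm / 0.661388194 eV
λ = 1874.603 nm

This is the α-line of the Paschen series in H.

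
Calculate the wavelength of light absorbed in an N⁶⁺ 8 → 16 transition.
158.69651 nm

First, find the transition energy using E_n = -13.6057 Z² / n² eV:
E_8 = -13.6057 × 7² / 8² = -10.416864063 eV
E_16 = -13.6057 × 7² / 16² = -2.604216016 eV

Photon energy: |ΔE| = |E_16 - E_8| = 7.812648047 eV

Convert to wavelength using E = hc/λ with hc = 1239.84 eV·nm:
λ = hc/E = 1239.84 eV·nm / 7.812648047 eV
λ = 158.69651 nm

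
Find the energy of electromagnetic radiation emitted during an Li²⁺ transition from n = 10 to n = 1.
121.22679 eV

The energy levels are E_n = -13.6057 Z² eV / n².

Energy at n = 10: E_10 = -13.6057 × 3² / 10² = -1.22451300 eV
Energy at n = 1: E_1 = -13.6057 × 3² / 1² = -122.45130000 eV

For emission (electron falling to lower state), the photon energy is:
E_photon = E_10 - E_1 = |-1.22451300 - (-122.45130000)|
E_photon = 121.22679 eV

This energy is carried away by the emitted photon.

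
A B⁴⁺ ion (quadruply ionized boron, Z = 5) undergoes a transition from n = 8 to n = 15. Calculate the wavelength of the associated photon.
326.02 nm

First, find the transition energy using E_n = -13.6057 Z² / n² eV:
E_8 = -13.6057 × 5² / 8² = -5.314727 eV
E_15 = -13.6057 × 5² / 15² = -1.511744 eV

Photon energy: |ΔE| = |E_15 - E_8| = 3.802983 eV

Convert to wavelength using E = hc/λ with hc = 1239.84 eV·nm:
λ = hc/E = 1239.84 eV·nm / 3.802983 eV
λ = 326.02 nm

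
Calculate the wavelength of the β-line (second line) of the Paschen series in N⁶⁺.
26.1524 nm

The lines of a series are numbered from the longest wavelength (smallest ΔE) outward; the second line is the transition from n = n_f + 2 to n_f.
The Paschen series has all transitions ending at n_f = 3.

For N⁶⁺ (Z = 7), the second line (β-line) is the jump from n = 5 to n = 3:
E_5 = -13.6057 × 7² / 5² = -26.667172 eV
E_3 = -13.6057 × 7² / 3² = -74.075478 eV
ΔE = E_5 - E_3 = 47.408306 eV

λ = hc/E = 1239.84 eV·nm / 47.408306 eV
λ = 26.1524 nm

This is the β-line of the Paschen series in N⁶⁺.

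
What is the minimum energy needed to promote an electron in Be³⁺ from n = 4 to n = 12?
12.0940 eV

The energy levels of a hydrogen-like atom are E_n = -13.6057 Z² eV / n².

Energy at n = 4: E_4 = -13.6057 × 4² / 4² = -13.6057000 eV
Energy at n = 12: E_12 = -13.6057 × 4² / 12² = -1.5117444 eV

The excitation energy is the difference:
ΔE = E_12 - E_4
ΔE = -1.5117444 - (-13.6057000)
ΔE = 12.0940 eV

Since this is positive, energy must be absorbed (photon absorption).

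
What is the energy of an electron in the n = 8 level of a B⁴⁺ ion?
-5.315 eV

For hydrogen-like ions, the energy levels scale with Z²:
E_n = -13.6057 Z² / n² eV

For B⁴⁺ (Z = 5) at n = 8:
E_8 = -13.6057 × 5² / 8²
E_8 = -13.6057 × 25 / 64
E_8 = -340.1425 / 64
E_8 = -5.315 eV

The energy is 25 times more negative than hydrogen at the same n due to the stronger nuclear charge.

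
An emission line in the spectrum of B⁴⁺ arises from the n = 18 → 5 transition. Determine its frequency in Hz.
3.036e+15 Hz

First, find the transition energy:
E_18 = -13.6057 × 5² / 18² = -1.04982 eV
E_5 = -13.6057 × 5² / 5² = -13.60570 eV
|ΔE| = |E_5 - E_18| = 12.55588 eV

Convert to Joules: E = 12.55588 eV × (1.602177 × 10⁻¹⁹ J/eV) = 2.01167e-18 J

Using E = hf:
f = E/h = 2.01167e-18 J / (6.62607 × 10⁻³⁴ J·s)
f = 3.036e+15 Hz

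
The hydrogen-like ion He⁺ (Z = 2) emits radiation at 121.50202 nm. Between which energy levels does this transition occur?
n = 4 → n = 2

First, find the photon energy from the wavelength (hc = 1239.84 eV·nm):
E = hc/λ = 1239.84 eV·nm / 121.50202 nm = 10.204275 eV

The energy levels of He⁺ satisfy E_n = -13.6057 × 2² / n² eV, so an emission n_i → n_f releases
ΔE = 13.6057 × 2² × (1/n_f² − 1/n_i²) eV.

Setting ΔE equal to the photon energy:
1/n_f² − 1/n_i² = 10.204275 / (13.6057 × 2²) = 0.18750000

Since 1/n_i² must be positive, we need 1/n_f² > 0.18750000, i.e. n_f ≤ 2. For each allowed n_f, solve n_i = (1/n_f² − 0.18750000)^(−1/2) and check whether it is a whole number:
  n_f = 1: 1/n_i² = 1.00000000 − 0.18750000 = 0.81250000 → n_i = 1.109  (not an integer) ✗
  n_f = 2: 1/n_i² = 0.25000000 − 0.18750000 = 0.06250000 → n_i = 4.000  → integer, n_i = 4 ✓

Only n_f = 2 gives an integer upper level, n_i = 4.

The transition is from n = 4 to n = 2 (emission).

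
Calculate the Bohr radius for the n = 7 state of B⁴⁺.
0.5186 nm (or 5.1859 Å)

The Bohr radius formula is:
r_n = n² a₀ / Z

where a₀ = 0.0529177 nm is the Bohr radius.

For B⁴⁺ (Z = 5) at n = 7:
r_7 = 7² × 0.0529177 nm / 5
r_7 = 49 × 0.0529177 nm / 5
r_7 = 2.59297 nm / 5
r_7 = 0.5186 nm

The electron orbits at approximately 0.5186 nm from the nucleus.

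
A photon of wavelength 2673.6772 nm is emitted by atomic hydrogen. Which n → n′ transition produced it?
n = 13 → n = 5

First, find the photon energy from the wavelength (hc = 1239.84 eV·nm):
E = hc/λ = 1239.84 eV·nm / 2673.6772 nm = 0.46372090 eV

The energy levels of hydrogen satisfy E_n = -13.6057 / n² eV, so an emission n_i → n_f releases
ΔE = 13.6057 × (1/n_f² − 1/n_i²) eV.

Setting ΔE equal to the photon energy:
1/n_f² − 1/n_i² = 0.46372090 / 13.6057 = 0.034082840

Since 1/n_i² must be positive, we need 1/n_f² > 0.034082840, i.e. n_f ≤ 5. For each allowed n_f, solve n_i = (1/n_f² − 0.034082840)^(−1/2) and check whether it is a whole number:
  n_f = 1: 1/n_i² = 1.000000000 − 0.034082840 = 0.965917160 → n_i = 1.017  (not an integer) ✗
  n_f = 2: 1/n_i² = 0.250000000 − 0.034082840 = 0.215917160 → n_i = 2.152  (not an integer) ✗
  n_f = 3: 1/n_i² = 0.111111111 − 0.034082840 = 0.077028271 → n_i = 3.603  (not an integer) ✗
  n_f = 4: 1/n_i² = 0.062500000 − 0.034082840 = 0.028417160 → n_i = 5.932  (not an integer) ✗
  n_f = 5: 1/n_i² = 0.040000000 − 0.034082840 = 0.005917160 → n_i = 13.000  → integer, n_i = 13 ✓

Only n_f = 5 gives an integer upper level, n_i = 13.

The transition is from n = 13 to n = 5 (emission).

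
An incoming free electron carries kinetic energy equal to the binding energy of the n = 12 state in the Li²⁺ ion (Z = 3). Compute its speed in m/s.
5.46923e+05 m/s (or 0.18% of c)

The binding energy at n = 12 for Li²⁺ is:
E_12 = -13.6057 × 3²/12² = -0.850356250 eV
|E_12| = 0.850356250 eV

Convert to Joules:
KE = 0.850356250 eV × (1.602177 × 10⁻¹⁹ J/eV) = 1.3624212e-19 J

Using KE = ½mv²:
v = √(2·KE/m_e)
v = √(2 × 1.3624212e-19 J / 9.10938 × 10⁻³¹ kg)
v = 5.46923e+05 m/s

This is approximately 0.18% the speed of light.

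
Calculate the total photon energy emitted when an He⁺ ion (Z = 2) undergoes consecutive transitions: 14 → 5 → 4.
3.12376 eV

The energy levels of He⁺ are E_n = -13.6057 × 2² / n² eV.

First transition (14 → 5):
ΔE₁ = |E_5 - E_14|
ΔE₁ = |-2.17691200000 - (-0.27766734694)| = 1.89924465 eV

Second transition (5 → 4):
ΔE₂ = |E_4 - E_5|
ΔE₂ = |-3.40142500000 - (-2.17691200000)| = 1.22451300 eV

Total energy released:
E_total = ΔE₁ + ΔE₂ = 1.89924465 + 1.22451300 = 3.12376 eV

Note: This equals the direct transition 14 → 4: 3.12376 eV ✓
Energy is conserved regardless of the path taken.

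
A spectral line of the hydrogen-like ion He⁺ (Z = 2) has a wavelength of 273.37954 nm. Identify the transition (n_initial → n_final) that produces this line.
n = 6 → n = 3

First, find the photon energy from the wavelength (hc = 1239.84 eV·nm):
E = hc/λ = 1239.84 eV·nm / 273.37954 nm = 4.5352333 eV

The energy levels of He⁺ satisfy E_n = -13.6057 × 2² / n² eV, so an emission n_i → n_f releases
ΔE = 13.6057 × 2² × (1/n_f² − 1/n_i²) eV.

Setting ΔE equal to the photon energy:
1/n_f² − 1/n_i² = 4.5352333 / (13.6057 × 2²) = 0.083333333

Since 1/n_i² must be positive, we need 1/n_f² > 0.083333333, i.e. n_f ≤ 3. For each allowed n_f, solve n_i = (1/n_f² − 0.083333333)^(−1/2) and check whether it is a whole number:
  n_f = 1: 1/n_i² = 1.000000000 − 0.083333333 = 0.916666667 → n_i = 1.044  (not an integer) ✗
  n_f = 2: 1/n_i² = 0.250000000 − 0.083333333 = 0.166666667 → n_i = 2.449  (not an integer) ✗
  n_f = 3: 1/n_i² = 0.111111111 − 0.083333333 = 0.027777778 → n_i = 6.000  → integer, n_i = 6 ✓

Only n_f = 3 gives an integer upper level, n_i = 6.

The transition is from n = 6 to n = 3 (emission).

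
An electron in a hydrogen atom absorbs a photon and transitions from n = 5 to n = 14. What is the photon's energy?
0.475 eV

The energy levels of a hydrogen-like atom are E_n = -13.6057 eV / n².

Energy at n = 5: E_5 = -13.6057 / 5² = -0.544228 eV
Energy at n = 14: E_14 = -13.6057 / 14² = -0.069417 eV

The excitation energy is the difference:
ΔE = E_14 - E_5
ΔE = -0.069417 - (-0.544228)
ΔE = 0.475 eV

Since this is positive, energy must be absorbed (photon absorption).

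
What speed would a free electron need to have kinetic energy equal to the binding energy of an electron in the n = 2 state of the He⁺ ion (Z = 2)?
2.1877e+06 m/s (or 0.72974% of c)

The binding energy at n = 2 for He⁺ is:
E_2 = -13.6057 × 2²/2² = -13.6057000 eV
|E_2| = 13.6057000 eV

Convert to Joules:
KE = 13.6057000 eV × (1.602177 × 10⁻¹⁹ J/eV) = 2.179874e-18 J

Using KE = ½mv²:
v = √(2·KE/m_e)
v = √(2 × 2.179874e-18 J / 9.10938 × 10⁻³¹ kg)
v = 2.1877e+06 m/s

This is approximately 0.72974% the speed of light.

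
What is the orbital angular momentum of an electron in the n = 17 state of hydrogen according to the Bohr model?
1.7928e-33 J·s (or 17ℏ)

In the Bohr model, angular momentum is quantized:
L = nℏ

where ℏ = h/(2π) = 1.054572e-34 J·s

For n = 17:
L = 17 × 1.054572e-34 J·s
L = 1.7928e-33 J·s

This can also be written as L = 17ℏ.
The angular momentum is an integer multiple of the reduced Planck constant.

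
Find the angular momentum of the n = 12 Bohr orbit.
1.265e-33 J·s (or 12ℏ)

In the Bohr model, angular momentum is quantized:
L = nℏ

where ℏ = h/(2π) = 1.05457e-34 J·s

For n = 12:
L = 12 × 1.05457e-34 J·s
L = 1.265e-33 J·s

This can also be written as L = 12ℏ.
The angular momentum is an integer multiple of the reduced Planck constant.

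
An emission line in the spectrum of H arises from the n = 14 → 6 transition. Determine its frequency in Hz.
7.46e+13 Hz

First, find the transition energy:
E_14 = -13.6057 / 14² = -0.0694168 eV
E_6 = -13.6057 / 6² = -0.3779361 eV
|ΔE| = |E_6 - E_14| = 0.3085193 eV

Convert to Joules: E = 0.3085193 eV × (1.602177 × 10⁻¹⁹ J/eV) = 4.9430e-20 J

Using E = hf:
f = E/h = 4.9430e-20 J / (6.62607 × 10⁻³⁴ J·s)
f = 7.46e+13 Hz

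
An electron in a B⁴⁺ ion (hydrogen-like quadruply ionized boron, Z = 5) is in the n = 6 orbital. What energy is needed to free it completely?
9.448 eV

The ionization energy is the energy needed to remove the electron completely (n → ∞).

For a hydrogen-like ion with Z = 5, E_n = -13.6057 Z² / n² eV.

At n = 6: E_6 = -13.6057 × 5² / 6² = -9.448403 eV
At n = ∞: E_∞ = 0 eV

Ionization energy = E_∞ - E_6 = 0 - (-9.448403) = 9.448403 eV
Ionization energy ≈ 9.448 eV

This is also called the binding energy of the electron in state n = 6.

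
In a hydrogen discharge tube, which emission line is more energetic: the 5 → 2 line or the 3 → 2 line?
5 → 2

Calculate the energy for each transition:

Transition 5 → 2:
ΔE₁ = |E_2 - E_5| = |-13.6057/2² - (-13.6057/5²)|
ΔE₁ = |-3.401425000 - (-0.544228000)| = 2.857197 eV

Transition 3 → 2:
ΔE₂ = |E_2 - E_3| = |-13.6057/2² - (-13.6057/3²)|
ΔE₂ = |-3.401425000 - (-1.511744444)| = 1.889681 eV

Since 2.857197 eV > 1.889681 eV, the transition 5 → 2 emits the more energetic photon.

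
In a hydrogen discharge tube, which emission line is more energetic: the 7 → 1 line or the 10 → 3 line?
7 → 1

Calculate the energy for each transition:

Transition 7 → 1:
ΔE₁ = |E_1 - E_7| = |-13.6057/1² - (-13.6057/7²)|
ΔE₁ = |-13.60570000000 - (-0.27766734694)| = 13.32803265 eV

Transition 10 → 3:
ΔE₂ = |E_3 - E_10| = |-13.6057/3² - (-13.6057/10²)|
ΔE₂ = |-1.51174444444 - (-0.13605700000)| = 1.37568744 eV

Since 13.32803265 eV > 1.37568744 eV, the transition 7 → 1 emits the more energetic photon.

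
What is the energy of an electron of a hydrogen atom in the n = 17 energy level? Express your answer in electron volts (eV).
-0.0471 eV

The energy levels of a hydrogen-like atom are given by:
E_n = -13.6057 eV / n²

For n = 17:
E_17 = -13.6057 eV / 17²
E_17 = -13.6057 eV / 289
E_17 = -0.0471 eV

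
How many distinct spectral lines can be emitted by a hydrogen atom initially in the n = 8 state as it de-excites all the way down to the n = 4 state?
10

The electron can occupy levels n = 4, 5, ..., 8 during de-excitation — that is m = 8 - 4 + 1 = 5 distinct levels.

The number of distinct spectral lines equals the number of ways to choose 2 of these m levels (each pair gives one possible emission transition):

Number of lines = m(m-1)/2 = 5×4/2 = 10

These correspond to all possible transitions between the 5 levels:
8 → 7, 8 → 6, 8 → 5, 8 → 4, 7 → 6, 7 → 5, 7 → 4, 6 → 5...

Each transition produces a photon with a unique energy (and thus wavelength). This count does not depend on Z.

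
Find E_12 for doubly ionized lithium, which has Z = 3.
-0.850 eV

For hydrogen-like ions, the energy levels scale with Z²:
E_n = -13.6057 Z² / n² eV

For Li²⁺ (Z = 3) at n = 12:
E_12 = -13.6057 × 3² / 12²
E_12 = -13.6057 × 9 / 144
E_12 = -122.4513 / 144
E_12 = -0.850 eV

The energy is 9 times more negative than hydrogen at the same n due to the stronger nuclear charge.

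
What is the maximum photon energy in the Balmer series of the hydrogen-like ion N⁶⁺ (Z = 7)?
166.67 eV

The series limit corresponds to the transition from n = ∞ to n = 2.
This is the highest energy (shortest wavelength) transition in the Balmer series.

E_∞ = 0 eV
E_2 = -13.6057 × 7² / 2² = -166.67 eV

Energy at series limit:
ΔE = E_∞ - E_2 = 0 - (-166.67) = 166.67 eV

This energy equals the ionization energy from the n = 2 state of N⁶⁺.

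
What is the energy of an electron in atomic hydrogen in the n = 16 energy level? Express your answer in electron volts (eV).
-0.05 eV

The energy levels of a hydrogen-like atom are given by:
E_n = -13.6057 eV / n²

For n = 16:
E_16 = -13.6057 eV / 16²
E_16 = -13.6057 eV / 256
E_16 = -0.05 eV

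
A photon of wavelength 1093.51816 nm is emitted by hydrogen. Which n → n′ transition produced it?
n = 6 → n = 3

First, find the photon energy from the wavelength (hc = 1239.84 eV·nm):
E = hc/λ = 1239.84 eV·nm / 1093.51816 nm = 1.1338083 eV

The energy levels of hydrogen satisfy E_n = -13.6057 / n² eV, so an emission n_i → n_f releases
ΔE = 13.6057 × (1/n_f² − 1/n_i²) eV.

Setting ΔE equal to the photon energy:
1/n_f² − 1/n_i² = 1.1338083 / 13.6057 = 0.083333331

Since 1/n_i² must be positive, we need 1/n_f² > 0.083333331, i.e. n_f ≤ 3. For each allowed n_f, solve n_i = (1/n_f² − 0.083333331)^(−1/2) and check whether it is a whole number:
  n_f = 1: 1/n_i² = 1.000000000 − 0.083333331 = 0.916666669 → n_i = 1.044  (not an integer) ✗
  n_f = 2: 1/n_i² = 0.250000000 − 0.083333331 = 0.166666669 → n_i = 2.449  (not an integer) ✗
  n_f = 3: 1/n_i² = 0.111111111 − 0.083333331 = 0.027777780 → n_i = 6.000  → integer, n_i = 6 ✓

Only n_f = 3 gives an integer upper level, n_i = 6.

The transition is from n = 6 to n = 3 (emission).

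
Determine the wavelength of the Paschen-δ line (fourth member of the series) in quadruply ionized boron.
40.186792 nm

The lines of a series are numbered from the longest wavelength (smallest ΔE) outward; the fourth line is the transition from n = n_f + 4 to n_f.
The Paschen series has all transitions ending at n_f = 3.

For B⁴⁺ (Z = 5), the fourth line (δ-line) is the jump from n = 7 to n = 3:
E_7 = -13.6057 × 5² / 7² = -6.94168367 eV
E_3 = -13.6057 × 5² / 3² = -37.79361111 eV
ΔE = E_7 - E_3 = 30.85192744 eV

λ = hc/E = 1239.84 eV·nm / 30.85192744 eV
λ = 40.186792 nm

This is the δ-line of the Paschen series in B⁴⁺.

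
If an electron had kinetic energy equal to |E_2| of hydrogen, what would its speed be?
1.0938e+06 m/s (or 0.36487% of c)

The binding energy at n = 2 for hydrogen is:
E_2 = -13.6057/2² = -3.4014250 eV
|E_2| = 3.4014250 eV

Convert to Joules:
KE = 3.4014250 eV × (1.602177 × 10⁻¹⁹ J/eV) = 5.449685e-19 J

Using KE = ½mv²:
v = √(2·KE/m_e)
v = √(2 × 5.449685e-19 J / 9.10938 × 10⁻³¹ kg)
v = 1.0938e+06 m/s

This is approximately 0.36487% the speed of light.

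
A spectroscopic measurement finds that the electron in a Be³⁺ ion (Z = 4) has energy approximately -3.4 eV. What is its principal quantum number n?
n = 8

The exact energy levels follow E_n = -13.6057 Z² / n² eV with Z = 4.

The measured value (-3.4 eV) is reported to only 2 significant figures, so we must test candidate n values and see which one matches to that precision.

Candidate energies:
  n = 6:  E = -13.6057 × 4² / 6² = -6.04698 eV
  n = 7:  E = -13.6057 × 4² / 7² = -4.44268 eV
  n = 8:  E = -13.6057 × 4² / 8² = -3.40143 eV  ← matches
  n = 9:  E = -13.6057 × 4² / 9² = -2.68755 eV
  n = 10:  E = -13.6057 × 4² / 10² = -2.17691 eV

Checking against the measurement of -3.4 eV (2 sig figs), only n = 8 agrees:
E_8 = -3.40143 eV, which rounds to -3.4 eV ✓

Therefore n = 8.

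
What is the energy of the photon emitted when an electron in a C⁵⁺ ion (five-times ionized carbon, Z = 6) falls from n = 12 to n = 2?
119.049875 eV

The energy levels are E_n = -13.6057 Z² eV / n².

Energy at n = 12: E_12 = -13.6057 × 6² / 12² = -3.401425000 eV
Energy at n = 2: E_2 = -13.6057 × 6² / 2² = -122.451300000 eV

For emission (electron falling to lower state), the photon energy is:
E_photon = E_12 - E_2 = |-3.401425000 - (-122.451300000)|
E_photon = 119.049875 eV

This energy is carried away by the emitted photon.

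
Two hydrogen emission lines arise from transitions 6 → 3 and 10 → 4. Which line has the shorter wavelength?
6 → 3

Calculate the energy for each transition:

Transition 6 → 3:
ΔE₁ = |E_3 - E_6| = |-13.6057/3² - (-13.6057/6²)|
ΔE₁ = |-1.511744444 - (-0.377936111)| = 1.133808 eV

Transition 10 → 4:
ΔE₂ = |E_4 - E_10| = |-13.6057/4² - (-13.6057/10²)|
ΔE₂ = |-0.850356250 - (-0.136057000)| = 0.714299 eV

Since 1.133808 eV > 0.714299 eV, the transition 6 → 3 emits the more energetic photon.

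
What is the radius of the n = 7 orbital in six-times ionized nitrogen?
0.37042 nm (or 3.70424 Å)

The Bohr radius formula is:
r_n = n² a₀ / Z

where a₀ = 0.05291772 nm is the Bohr radius.

For N⁶⁺ (Z = 7) at n = 7:
r_7 = 7² × 0.05291772 nm / 7
r_7 = 49 × 0.05291772 nm / 7
r_7 = 2.592968 nm / 7
r_7 = 0.37042 nm

The electron orbits at approximately 0.37042 nm from the nucleus.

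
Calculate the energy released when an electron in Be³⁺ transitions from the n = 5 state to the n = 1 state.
208.9836 eV

The energy levels are E_n = -13.6057 Z² eV / n².

Energy at n = 5: E_5 = -13.6057 × 4² / 5² = -8.7076480 eV
Energy at n = 1: E_1 = -13.6057 × 4² / 1² = -217.6912000 eV

For emission (electron falling to lower state), the photon energy is:
E_photon = E_5 - E_1 = |-8.7076480 - (-217.6912000)|
E_photon = 208.9836 eV

This energy is carried away by the emitted photon.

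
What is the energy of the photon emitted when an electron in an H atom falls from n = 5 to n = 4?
0.3061 eV

The energy levels are E_n = -13.6057 eV / n².

Energy at n = 5: E_5 = -13.6057 / 5² = -0.5442280 eV
Energy at n = 4: E_4 = -13.6057 / 4² = -0.8503563 eV

For emission (electron falling to lower state), the photon energy is:
E_photon = E_5 - E_4 = |-0.5442280 - (-0.8503563)|
E_photon = 0.3061 eV

This energy is carried away by the emitted photon.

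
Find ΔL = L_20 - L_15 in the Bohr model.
5.273e-34 J·s (or 5ℏ)

In the Bohr model, L_n = nℏ where ℏ = 1.05457e-34 J·s.

L_20 = 20ℏ = 2.10914e-33 J·s
L_15 = 15ℏ = 1.58186e-33 J·s

ΔL = L_20 - L_15 = (20 - 15)ℏ = 5ℏ
ΔL = 5 × 1.05457e-34 J·s = 5.273e-34 J·s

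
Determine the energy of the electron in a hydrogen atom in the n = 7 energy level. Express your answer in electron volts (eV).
-0.2777 eV

The energy levels of a hydrogen-like atom are given by:
E_n = -13.6057 eV / n²

For n = 7:
E_7 = -13.6057 eV / 7²
E_7 = -13.6057 eV / 49
E_7 = -0.2777 eV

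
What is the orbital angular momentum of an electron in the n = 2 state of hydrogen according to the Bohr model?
2.10914e-34 J·s (or 2ℏ)

In the Bohr model, angular momentum is quantized:
L = nℏ

where ℏ = h/(2π) = 1.0545718e-34 J·s

For n = 2:
L = 2 × 1.0545718e-34 J·s
L = 2.10914e-34 J·s

This can also be written as L = 2ℏ.
The angular momentum is an integer multiple of the reduced Planck constant.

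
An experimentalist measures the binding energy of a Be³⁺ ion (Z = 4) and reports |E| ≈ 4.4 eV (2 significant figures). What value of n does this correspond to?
n = 7

The exact energy levels follow E_n = -13.6057 Z² / n² eV with Z = 4.

The measured value (-4.4 eV) is reported to only 2 significant figures, so we must test candidate n values and see which one matches to that precision.

Candidate energies:
  n = 5:  E = -13.6057 × 4² / 5² = -8.70765 eV
  n = 6:  E = -13.6057 × 4² / 6² = -6.04698 eV
  n = 7:  E = -13.6057 × 4² / 7² = -4.44268 eV  ← matches
  n = 8:  E = -13.6057 × 4² / 8² = -3.40143 eV
  n = 9:  E = -13.6057 × 4² / 9² = -2.68755 eV

Checking against the measurement of -4.4 eV (2 sig figs), only n = 7 agrees:
E_7 = -4.44268 eV, which rounds to -4.4 eV ✓

Therefore n = 7.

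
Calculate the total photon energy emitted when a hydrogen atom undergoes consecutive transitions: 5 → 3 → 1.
13.061 eV

The energy levels of hydrogen are E_n = -13.6057 / n² eV.

First transition (5 → 3):
ΔE₁ = |E_3 - E_5|
ΔE₁ = |-1.511744444 - (-0.544228000)| = 0.967516 eV

Second transition (3 → 1):
ΔE₂ = |E_1 - E_3|
ΔE₂ = |-13.605700000 - (-1.511744444)| = 12.093956 eV

Total energy released:
E_total = ΔE₁ + ΔE₂ = 0.967516 + 12.093956 = 13.061 eV

Note: This equals the direct transition 5 → 1: 13.061 eV ✓
Energy is conserved regardless of the path taken.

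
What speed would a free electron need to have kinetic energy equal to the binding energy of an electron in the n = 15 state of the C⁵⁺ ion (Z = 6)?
8.7508e+05 m/s (or 0.29% of c)

The binding energy at n = 15 for C⁵⁺ is:
E_15 = -13.6057 × 6²/15² = -2.1769120 eV
|E_15| = 2.1769120 eV

Convert to Joules:
KE = 2.1769120 eV × (1.602177 × 10⁻¹⁹ J/eV) = 3.487798e-19 J

Using KE = ½mv²:
v = √(2·KE/m_e)
v = √(2 × 3.487798e-19 J / 9.10938 × 10⁻³¹ kg)
v = 8.7508e+05 m/s

This is approximately 0.29% the speed of light.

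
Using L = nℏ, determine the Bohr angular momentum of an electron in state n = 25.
2.63643e-33 J·s (or 25ℏ)

In the Bohr model, angular momentum is quantized:
L = nℏ

where ℏ = h/(2π) = 1.0545718e-34 J·s

For n = 25:
L = 25 × 1.0545718e-34 J·s
L = 2.63643e-33 J·s

This can also be written as L = 25ℏ.
The angular momentum is an integer multiple of the reduced Planck constant.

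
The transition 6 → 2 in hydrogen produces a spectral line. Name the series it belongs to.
Balmer series

The spectral series in hydrogen are named based on the final (lower) energy level:
- Lyman series: n_final = 1 (ultraviolet)
- Balmer series: n_final = 2 (visible/near-UV)
- Paschen series: n_final = 3 (infrared)
- Brackett series: n_final = 4 (infrared)
- Pfund series: n_final = 5 (far infrared)

Since this transition ends at n = 2, it belongs to the Balmer series.

For reference, this 6 → 2 line has photon energy
ΔE = 13.6057 eV × (1/2² - 1/6²) = 3.0234888889 eV,
corresponding to wavelength λ = hc/ΔE = 1239.84 eV·nm / 3.0234888889 eV = 410.069309 nm in the visible/near-UV region.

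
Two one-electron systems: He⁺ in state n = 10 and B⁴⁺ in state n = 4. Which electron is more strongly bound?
B⁴⁺ at n = 4 (E = -21.25891 eV)

Using E_n = -13.6057 Z² / n² eV:

He⁺ (Z = 2) at n = 10:
E = -13.6057 × 2² / 10² = -13.6057 × 4 / 100 = -0.54422800 eV

B⁴⁺ (Z = 5) at n = 4:
E = -13.6057 × 5² / 4² = -13.6057 × 25 / 16 = -21.25890625 eV

Since -21.25890625 eV < -0.54422800 eV,
B⁴⁺ at n = 4 is more tightly bound (requires more energy to ionize).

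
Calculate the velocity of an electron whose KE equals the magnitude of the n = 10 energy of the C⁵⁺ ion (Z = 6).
1.313e+06 m/s (or 0.43784% of c)

The binding energy at n = 10 for C⁵⁺ is:
E_10 = -13.6057 × 6²/10² = -4.8980520 eV
|E_10| = 4.8980520 eV

Convert to Joules:
KE = 4.8980520 eV × (1.602177 × 10⁻¹⁹ J/eV) = 7.84755e-19 J

Using KE = ½mv²:
v = √(2·KE/m_e)
v = √(2 × 7.84755e-19 J / 9.10938 × 10⁻³¹ kg)
v = 1.313e+06 m/s

This is approximately 0.43784% the speed of light.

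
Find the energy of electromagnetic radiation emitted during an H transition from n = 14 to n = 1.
13.5363 eV

The energy levels are E_n = -13.6057 eV / n².

Energy at n = 14: E_14 = -13.6057 / 14² = -0.0694168 eV
Energy at n = 1: E_1 = -13.6057 / 1² = -13.6057000 eV

For emission (electron falling to lower state), the photon energy is:
E_photon = E_14 - E_1 = |-0.0694168 - (-13.6057000)|
E_photon = 13.5363 eV

This energy is carried away by the emitted photon.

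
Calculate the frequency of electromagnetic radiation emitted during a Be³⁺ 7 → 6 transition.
3.8792e+14 Hz

First, find the transition energy:
E_7 = -13.6057 × 4² / 7² = -4.4426776 eV
E_6 = -13.6057 × 4² / 6² = -6.0469778 eV
|ΔE| = |E_6 - E_7| = 1.6043002 eV

Convert to Joules: E = 1.6043002 eV × (1.602177 × 10⁻¹⁹ J/eV) = 2.570373e-19 J

Using E = hf:
f = E/h = 2.570373e-19 J / (6.62607 × 10⁻³⁴ J·s)
f = 3.8792e+14 Hz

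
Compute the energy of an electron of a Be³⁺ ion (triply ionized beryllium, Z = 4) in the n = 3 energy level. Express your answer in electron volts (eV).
-24.187911 eV

The energy levels of a hydrogen-like atom are given by:
E_n = -13.6057 Z² / n² eV  (with Z = 4 for Be³⁺)

For n = 3:
E_3 = -13.6057 × 4² / 3²
E_3 = -13.6057 × 16 / 9
E_3 = -24.187911 eV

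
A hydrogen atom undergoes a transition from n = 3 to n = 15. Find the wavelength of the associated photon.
854.311061 nm

First, find the transition energy using E_n = -13.6057 / n² eV:
E_3 = -13.6057 / 3² = -1.5117444444 eV
E_15 = -13.6057 / 15² = -0.0604697778 eV

Photon energy: |ΔE| = |E_15 - E_3| = 1.4512746666 eV

Convert to wavelength using E = hc/λ with hc = 1239.84 eV·nm:
λ = hc/E = 1239.84 eV·nm / 1.4512746666 eV
λ = 854.311061 nm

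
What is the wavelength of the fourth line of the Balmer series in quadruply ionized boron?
16.40 nm

The lines of a series are numbered from the longest wavelength (smallest ΔE) outward; the fourth line is the transition from n = n_f + 4 to n_f.
The Balmer series has all transitions ending at n_f = 2.

For B⁴⁺ (Z = 5), the fourth line (δ-line) is the jump from n = 6 to n = 2:
E_6 = -13.6057 × 5² / 6² = -9.4484 eV
E_2 = -13.6057 × 5² / 2² = -85.0356 eV
ΔE = E_6 - E_2 = 75.5872 eV

λ = hc/E = 1239.84 eV·nm / 75.5872 eV
λ = 16.40 nm

This is the δ-line of the Balmer series in B⁴⁺.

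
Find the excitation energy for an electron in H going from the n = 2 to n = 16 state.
3.35 eV

The energy levels of a hydrogen-like atom are E_n = -13.6057 eV / n².

Energy at n = 2: E_2 = -13.6057 / 2² = -3.40143 eV
Energy at n = 16: E_16 = -13.6057 / 16² = -0.05315 eV

The excitation energy is the difference:
ΔE = E_16 - E_2
ΔE = -0.05315 - (-3.40143)
ΔE = 3.35 eV

Since this is positive, energy must be absorbed (photon absorption).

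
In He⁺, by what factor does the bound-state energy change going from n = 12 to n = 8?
2.250

Using E_n = -13.6057 Z² / n² eV with Z = 2:

E_8 = -13.6057 × 2² / 8² = -54.4228 / 64 = -0.850356250 eV
E_12 = -13.6057 × 2² / 12² = -54.4228 / 144 = -0.377936111 eV

The ratio is:
E_8/E_12 = (-0.850356250) / (-0.377936111)
E_8/E_12 = (-54.4228/64) / (-54.4228/144)
E_8/E_12 = 144/64
E_8/E_12 = 2.250
(Note: the Z² factors cancel in the ratio.)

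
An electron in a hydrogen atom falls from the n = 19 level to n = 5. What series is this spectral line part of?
Pfund series

The spectral series in hydrogen are named based on the final (lower) energy level:
- Lyman series: n_final = 1 (ultraviolet)
- Balmer series: n_final = 2 (visible/near-UV)
- Paschen series: n_final = 3 (infrared)
- Brackett series: n_final = 4 (infrared)
- Pfund series: n_final = 5 (far infrared)

Since this transition ends at n = 5, it belongs to the Pfund series.

For reference, this 19 → 5 line has photon energy
ΔE = 13.6057 eV × (1/5² - 1/19²) = 0.50653908 eV,
corresponding to wavelength λ = hc/ΔE = 1239.84 eV·nm / 0.50653908 eV = 2447.67 nm in the far infrared region.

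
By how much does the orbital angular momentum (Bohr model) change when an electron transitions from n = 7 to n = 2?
5.2729e-34 J·s (or 5ℏ)

In the Bohr model, L_n = nℏ where ℏ = 1.054572e-34 J·s.

L_7 = 7ℏ = 7.382004e-34 J·s
L_2 = 2ℏ = 2.109144e-34 J·s

ΔL = L_7 - L_2 = (7 - 2)ℏ = 5ℏ
ΔL = 5 × 1.054572e-34 J·s = 5.2729e-34 J·s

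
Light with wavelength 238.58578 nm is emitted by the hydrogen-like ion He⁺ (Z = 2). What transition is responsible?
n = 8 → n = 3

First, find the photon energy from the wavelength (hc = 1239.84 eV·nm):
E = hc/λ = 1239.84 eV·nm / 238.58578 nm = 5.1966215 eV

The energy levels of He⁺ satisfy E_n = -13.6057 × 2² / n² eV, so an emission n_i → n_f releases
ΔE = 13.6057 × 2² × (1/n_f² − 1/n_i²) eV.

Setting ΔE equal to the photon energy:
1/n_f² − 1/n_i² = 5.1966215 / (13.6057 × 2²) = 0.095486111

Since 1/n_i² must be positive, we need 1/n_f² > 0.095486111, i.e. n_f ≤ 3. For each allowed n_f, solve n_i = (1/n_f² − 0.095486111)^(−1/2) and check whether it is a whole number:
  n_f = 1: 1/n_i² = 1.000000000 − 0.095486111 = 0.904513889 → n_i = 1.051  (not an integer) ✗
  n_f = 2: 1/n_i² = 0.250000000 − 0.095486111 = 0.154513889 → n_i = 2.544  (not an integer) ✗
  n_f = 3: 1/n_i² = 0.111111111 − 0.095486111 = 0.015625000 → n_i = 8.000  → integer, n_i = 8 ✓

Only n_f = 3 gives an integer upper level, n_i = 8.

The transition is from n = 8 to n = 3 (emission).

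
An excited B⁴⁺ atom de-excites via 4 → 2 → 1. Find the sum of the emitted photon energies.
318.884 eV

The energy levels of B⁴⁺ are E_n = -13.6057 × 5² / n² eV.

First transition (4 → 2):
ΔE₁ = |E_2 - E_4|
ΔE₁ = |-85.035625000 - (-21.258906250)| = 63.776719 eV

Second transition (2 → 1):
ΔE₂ = |E_1 - E_2|
ΔE₂ = |-340.142500000 - (-85.035625000)| = 255.106875 eV

Total energy released:
E_total = ΔE₁ + ΔE₂ = 63.776719 + 255.106875 = 318.884 eV

Note: This equals the direct transition 4 → 1: 318.884 eV ✓
Energy is conserved regardless of the path taken.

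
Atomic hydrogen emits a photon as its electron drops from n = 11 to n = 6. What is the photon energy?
0.27 eV

The energy levels are E_n = -13.6057 eV / n².

Energy at n = 11: E_11 = -13.6057 / 11² = -0.11244 eV
Energy at n = 6: E_6 = -13.6057 / 6² = -0.37794 eV

For emission (electron falling to lower state), the photon energy is:
E_photon = E_11 - E_6 = |-0.11244 - (-0.37794)|
E_photon = 0.27 eV

This energy is carried away by the emitted photon.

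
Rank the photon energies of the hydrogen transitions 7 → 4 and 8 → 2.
8 → 2

Calculate the energy for each transition:

Transition 7 → 4:
ΔE₁ = |E_4 - E_7| = |-13.6057/4² - (-13.6057/7²)|
ΔE₁ = |-0.85035625000 - (-0.27766734694)| = 0.57268890 eV

Transition 8 → 2:
ΔE₂ = |E_2 - E_8| = |-13.6057/2² - (-13.6057/8²)|
ΔE₂ = |-3.40142500000 - (-0.21258906250)| = 3.18883594 eV

Since 3.18883594 eV > 0.57268890 eV, the transition 8 → 2 emits the more energetic photon.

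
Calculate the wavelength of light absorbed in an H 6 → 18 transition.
3690.62 nm

First, find the transition energy using E_n = -13.6057 / n² eV:
E_6 = -13.6057 / 6² = -0.37793611 eV
E_18 = -13.6057 / 18² = -0.04199290 eV

Photon energy: |ΔE| = |E_18 - E_6| = 0.33594321 eV

Convert to wavelength using E = hc/λ with hc = 1239.84 eV·nm:
λ = hc/E = 1239.84 eV·nm / 0.33594321 eV
λ = 3690.62 nm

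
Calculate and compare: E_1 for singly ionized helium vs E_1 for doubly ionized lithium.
Li²⁺ at n = 1 (E = -122.4513 eV)

Using E_n = -13.6057 Z² / n² eV:

He⁺ (Z = 2) at n = 1:
E = -13.6057 × 2² / 1² = -13.6057 × 4 / 1 = -54.4228000 eV

Li²⁺ (Z = 3) at n = 1:
E = -13.6057 × 3² / 1² = -13.6057 × 9 / 1 = -122.4513000 eV

Since -122.4513000 eV < -54.4228000 eV,
Li²⁺ at n = 1 is more tightly bound (requires more energy to ionize).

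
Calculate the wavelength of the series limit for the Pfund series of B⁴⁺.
91.126513 nm

The series limit corresponds to the transition from n = ∞ to n = 5.
This is the highest energy (shortest wavelength) transition in the Pfund series.

E_∞ = 0 eV
E_5 = -13.6057 × 5² / 5² = -13.60570000 eV

Energy at series limit:
ΔE = E_∞ - E_5 = 0 - (-13.60570000) = 13.60570000 eV
λ = hc/E = 1239.84 eV·nm / 13.60570000 eV = 91.126513 nm

This energy equals the ionization energy from the n = 5 state of B⁴⁺.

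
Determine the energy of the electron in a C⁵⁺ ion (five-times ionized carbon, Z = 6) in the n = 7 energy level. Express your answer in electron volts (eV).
-9.996024 eV

The energy levels of a hydrogen-like atom are given by:
E_n = -13.6057 Z² / n² eV  (with Z = 6 for C⁵⁺)

For n = 7:
E_7 = -13.6057 × 6² / 7²
E_7 = -13.6057 × 36 / 49
E_7 = -9.996024 eV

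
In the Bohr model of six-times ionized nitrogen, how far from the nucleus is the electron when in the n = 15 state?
1.70093 nm (or 17.00927 Å)

The Bohr radius formula is:
r_n = n² a₀ / Z

where a₀ = 0.05291772 nm is the Bohr radius.

For N⁶⁺ (Z = 7) at n = 15:
r_15 = 15² × 0.05291772 nm / 7
r_15 = 225 × 0.05291772 nm / 7
r_15 = 11.906487 nm / 7
r_15 = 1.70093 nm

The electron orbits at approximately 1.70093 nm from the nucleus.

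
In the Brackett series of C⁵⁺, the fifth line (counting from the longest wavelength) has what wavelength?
50.470 nm

The lines of a series are numbered from the longest wavelength (smallest ΔE) outward; the fifth line is the transition from n = n_f + 5 to n_f.
The Brackett series has all transitions ending at n_f = 4.

For C⁵⁺ (Z = 6), the fifth line (ε-line) is the jump from n = 9 to n = 4:
E_9 = -13.6057 × 6² / 9² = -6.04698 eV
E_4 = -13.6057 × 6² / 4² = -30.61283 eV
ΔE = E_9 - E_4 = 24.56585 eV

λ = hc/E = 1239.84 eV·nm / 24.56585 eV
λ = 50.470 nm

This is the ε-line of the Brackett series in C⁵⁺.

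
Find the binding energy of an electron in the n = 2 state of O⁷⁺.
217.6912 eV

The ionization energy is the energy needed to remove the electron completely (n → ∞).

For a hydrogen-like ion with Z = 8, E_n = -13.6057 Z² / n² eV.

At n = 2: E_2 = -13.6057 × 8² / 2² = -217.6912000 eV
At n = ∞: E_∞ = 0 eV

Ionization energy = E_∞ - E_2 = 0 - (-217.6912000) = 217.6912000 eV
Ionization energy ≈ 217.6912 eV

This is also called the binding energy of the electron in state n = 2.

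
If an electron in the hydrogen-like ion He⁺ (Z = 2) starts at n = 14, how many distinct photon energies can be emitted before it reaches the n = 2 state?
78

The electron can occupy levels n = 2, 3, ..., 14 during de-excitation — that is m = 14 - 2 + 1 = 13 distinct levels.

The number of distinct spectral lines equals the number of ways to choose 2 of these m levels (each pair gives one possible emission transition):

Number of lines = m(m-1)/2 = 13×12/2 = 78

These correspond to all possible transitions between the 13 levels:
14 → 13, 14 → 12, 14 → 11, 14 → 10, 14 → 9, 14 → 8, 14 → 7, 14 → 6...

Each transition produces a photon with a unique energy (and thus wavelength). This count does not depend on Z.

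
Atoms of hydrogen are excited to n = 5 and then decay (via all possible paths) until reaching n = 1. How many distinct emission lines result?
10

The electron can occupy levels n = 1, 2, ..., 5 during de-excitation — that is m = 5 - 1 + 1 = 5 distinct levels.

The number of distinct spectral lines equals the number of ways to choose 2 of these m levels (each pair gives one possible emission transition):

Number of lines = m(m-1)/2 = 5×4/2 = 10

These correspond to all possible transitions between the 5 levels:
5 → 4, 5 → 3, 5 → 2, 5 → 1, 4 → 3, 4 → 2, 4 → 1, 3 → 2...

Each transition produces a photon with a unique energy (and thus wavelength). This count does not depend on Z.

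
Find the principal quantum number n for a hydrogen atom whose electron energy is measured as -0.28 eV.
n = 7

The exact energy levels follow E_n = -13.6057 eV / n².

The measured value (-0.28 eV) is reported to only 2 significant figures, so we must test candidate n values and see which one matches to that precision.

Candidate energies:
  n = 5:  E = -13.6057/5² = -0.544228 eV
  n = 6:  E = -13.6057/6² = -0.377936 eV
  n = 7:  E = -13.6057/7² = -0.277667 eV  ← matches
  n = 8:  E = -13.6057/8² = -0.212589 eV
  n = 9:  E = -13.6057/9² = -0.167972 eV

Checking against the measurement of -0.28 eV (2 sig figs), only n = 7 agrees:
E_7 = -0.277667 eV, which rounds to -0.28 eV ✓

Therefore n = 7.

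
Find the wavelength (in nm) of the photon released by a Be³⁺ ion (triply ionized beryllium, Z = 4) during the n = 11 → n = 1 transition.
5.742869 nm

First, find the transition energy using E_n = -13.6057 Z² / n² eV:
E_11 = -13.6057 × 4² / 11² = -1.79910083 eV
E_1 = -13.6057 × 4² / 1² = -217.69120000 eV

Photon energy: |ΔE| = |E_1 - E_11| = 215.89209917 eV

Convert to wavelength using E = hc/λ with hc = 1239.84 eV·nm:
λ = hc/E = 1239.84 eV·nm / 215.89209917 eV
λ = 5.742869 nm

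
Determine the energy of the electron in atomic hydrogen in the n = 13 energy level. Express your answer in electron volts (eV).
-0.080507 eV

The energy levels of a hydrogen-like atom are given by:
E_n = -13.6057 eV / n²

For n = 13:
E_13 = -13.6057 eV / 13²
E_13 = -13.6057 eV / 169
E_13 = -0.080507 eV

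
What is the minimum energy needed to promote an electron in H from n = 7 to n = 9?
0.109696 eV

The energy levels of a hydrogen-like atom are E_n = -13.6057 eV / n².

Energy at n = 7: E_7 = -13.6057 / 7² = -0.277667347 eV
Energy at n = 9: E_9 = -13.6057 / 9² = -0.167971605 eV

The excitation energy is the difference:
ΔE = E_9 - E_7
ΔE = -0.167971605 - (-0.277667347)
ΔE = 0.109696 eV

Since this is positive, energy must be absorbed (photon absorption).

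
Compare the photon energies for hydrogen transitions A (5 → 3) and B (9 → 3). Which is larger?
9 → 3

Calculate the energy for each transition:

Transition 5 → 3:
ΔE₁ = |E_3 - E_5| = |-13.6057/3² - (-13.6057/5²)|
ΔE₁ = |-1.5117444444 - (-0.5442280000)| = 0.9675164 eV

Transition 9 → 3:
ΔE₂ = |E_3 - E_9| = |-13.6057/3² - (-13.6057/9²)|
ΔE₂ = |-1.5117444444 - (-0.1679716049)| = 1.3437728 eV

Since 1.3437728 eV > 0.9675164 eV, the transition 9 → 3 emits the more energetic photon.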